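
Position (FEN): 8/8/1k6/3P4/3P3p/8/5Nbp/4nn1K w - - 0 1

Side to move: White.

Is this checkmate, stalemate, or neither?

White to move; white king on h1.
In check: yes, from the black bishop on g2.
King squares — g1: attacked by Ph2; g2: attacked by Ne1; h2: attacked by Nf1.
Legal moves for White: none.
In check with no legal moves → checkmate.

checkmate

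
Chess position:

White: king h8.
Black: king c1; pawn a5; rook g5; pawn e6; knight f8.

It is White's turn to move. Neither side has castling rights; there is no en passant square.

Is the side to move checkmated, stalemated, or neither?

White to move; white king on h8.
In check: no.
King squares — g7: attacked by Rg5; h7: attacked by Nf8; g8: attacked by Rg5.
Legal moves for White: none.
Not in check and no legal moves → stalemate.

stalemate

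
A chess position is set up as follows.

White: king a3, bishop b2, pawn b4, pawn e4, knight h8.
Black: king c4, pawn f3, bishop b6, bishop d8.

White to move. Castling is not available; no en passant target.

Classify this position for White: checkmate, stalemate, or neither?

White to move; white king on a3.
In check: no.
Legal moves for White: Nf7, Ng6, Ka4, Ka2, Bg7, Bf6, Be5, Bd4, Bc3, Bc1, Ba1, e5, b5.
White has 13 legal moves and is not in check → neither.

neither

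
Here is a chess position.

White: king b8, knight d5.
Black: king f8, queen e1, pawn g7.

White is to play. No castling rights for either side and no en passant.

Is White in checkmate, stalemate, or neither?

neither

White to move; white king on b8.
In check: no.
Legal moves for White: Kc8, Ka8, Kc7, Kb7, Ka7, Ne7, Nc7, Nf6, Nb6, Nf4, Nb4, Ne3, Nc3.
White has 13 legal moves and is not in check → neither.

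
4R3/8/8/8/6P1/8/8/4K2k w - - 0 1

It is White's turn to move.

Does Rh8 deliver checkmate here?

no

After Rh8: black king on h1; in check: yes, from the white rook on h8.
Black has 2 legal replies: Kg2, Kg1.
In check but a legal move exists → not checkmate.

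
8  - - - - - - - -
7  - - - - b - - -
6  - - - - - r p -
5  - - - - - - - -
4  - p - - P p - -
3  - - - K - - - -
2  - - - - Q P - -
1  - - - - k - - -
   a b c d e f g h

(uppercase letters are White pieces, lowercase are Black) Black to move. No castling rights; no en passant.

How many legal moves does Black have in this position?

0

Black to move; king on e1.
In check: yes, from the white queen on e2.
Legal moves: none.
Count: 0.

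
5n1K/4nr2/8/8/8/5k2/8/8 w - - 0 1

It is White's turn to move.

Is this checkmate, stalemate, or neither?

White to move; white king on h8.
In check: no.
King squares — g7: attacked by Rf7; h7: attacked by Rf7; g8: attacked by Ne7.
Legal moves for White: none.
Not in check and no legal moves → stalemate.

stalemate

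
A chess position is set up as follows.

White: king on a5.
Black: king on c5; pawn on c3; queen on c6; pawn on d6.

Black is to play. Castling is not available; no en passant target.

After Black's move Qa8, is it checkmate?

yes

After Qa8: white king on a5; in check: yes, from the black queen on a8.
King squares — a4: attacked by Qa8; b4: attacked by Kc5; b5: attacked by Kc5; a6: attacked by Qa8; b6: attacked by Kc5.
White has no legal moves → checkmate.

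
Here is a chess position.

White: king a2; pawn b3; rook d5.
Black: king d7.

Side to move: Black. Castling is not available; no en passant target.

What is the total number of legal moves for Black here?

6

Black to move; king on d7.
In check: yes, from the white rook on d5.
Legal moves: Ke8, Kc8, Ke7, Kc7, Ke6, Kc6.
Count: 6.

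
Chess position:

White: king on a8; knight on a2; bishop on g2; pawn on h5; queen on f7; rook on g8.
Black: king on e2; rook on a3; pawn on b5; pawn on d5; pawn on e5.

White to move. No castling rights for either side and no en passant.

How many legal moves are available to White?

White to move; king on a8.
In check: yes, from the black rook on a3.
Legal moves: Kb8, Kb7, Qa7.
Count: 3.

3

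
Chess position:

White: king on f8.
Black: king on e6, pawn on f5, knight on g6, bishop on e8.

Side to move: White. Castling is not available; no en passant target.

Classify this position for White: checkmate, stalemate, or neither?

neither

White to move; white king on f8.
In check: yes, from the black knight on g6.
King squares — e7: attacked by Ke6; f7: attacked by Ke6; g7: available; e8: available; g8: available.
Legal moves for White: Kg8, Kxe8, Kg7.
White is in check but has 3 legal moves → neither.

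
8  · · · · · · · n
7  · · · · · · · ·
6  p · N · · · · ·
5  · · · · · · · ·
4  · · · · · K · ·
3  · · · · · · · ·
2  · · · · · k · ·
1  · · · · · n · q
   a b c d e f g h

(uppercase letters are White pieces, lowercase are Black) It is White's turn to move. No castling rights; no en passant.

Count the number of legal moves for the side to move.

White to move; king on f4.
In check: no.
Legal moves: Nd8, Nb8, Ne7, Na7, Ne5, Na5, Nd4, Nb4, Kg5, Kf5, Ke5, Kg4.
Count: 12.

12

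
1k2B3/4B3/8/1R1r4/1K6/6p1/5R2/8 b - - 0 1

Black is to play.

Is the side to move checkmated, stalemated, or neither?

neither

Black to move; black king on b8.
In check: yes, from the white rook on b5.
King squares — a7: available; b7: attacked by Rb5; c7: available; a8: available; c8: available.
Legal moves for Black: Kc8, Ka8, Kc7, Ka7, Rxb5+.
Black is in check but has 5 legal moves → neither.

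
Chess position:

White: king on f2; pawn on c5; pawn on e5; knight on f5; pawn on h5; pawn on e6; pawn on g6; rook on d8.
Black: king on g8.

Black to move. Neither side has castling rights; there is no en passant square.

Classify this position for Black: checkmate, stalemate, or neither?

Black to move; black king on g8.
In check: yes, from the white rook on d8.
King squares — f7: attacked by Pe6; g7: attacked by Nf5; h7: attacked by Pg6; f8: attacked by Rd8; h8: attacked by Rd8.
Legal moves for Black: none.
In check with no legal moves → checkmate.

checkmate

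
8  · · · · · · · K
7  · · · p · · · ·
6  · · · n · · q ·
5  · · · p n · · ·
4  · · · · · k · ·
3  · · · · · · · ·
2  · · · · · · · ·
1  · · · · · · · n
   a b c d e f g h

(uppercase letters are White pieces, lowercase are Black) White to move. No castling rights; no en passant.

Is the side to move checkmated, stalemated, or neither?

White to move; white king on h8.
In check: no.
King squares — g7: attacked by Qg6; h7: attacked by Qg6; g8: attacked by Qg6.
Legal moves for White: none.
Not in check and no legal moves → stalemate.

stalemate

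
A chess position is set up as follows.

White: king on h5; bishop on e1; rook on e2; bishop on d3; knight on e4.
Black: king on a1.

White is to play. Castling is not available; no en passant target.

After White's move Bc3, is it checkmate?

After Bc3: black king on a1; in check: yes, from the white bishop on c3.
King squares — b1: attacked by Bd3; a2: attacked by Re2; b2: attacked by Re2.
Black has no legal moves → checkmate.

yes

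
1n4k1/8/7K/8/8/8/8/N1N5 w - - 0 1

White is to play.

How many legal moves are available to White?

White to move; king on h6.
In check: no.
Legal moves: Kg6, Kh5, Kg5, Nd3, Ncb3, Ne2, Na2, Nab3, Nc2.
Count: 9.

9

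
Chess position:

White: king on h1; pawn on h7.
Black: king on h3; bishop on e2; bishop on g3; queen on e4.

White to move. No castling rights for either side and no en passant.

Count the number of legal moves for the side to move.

1

White to move; king on h1.
In check: yes, from the black queen on e4.
Legal moves: Kg1.
Count: 1.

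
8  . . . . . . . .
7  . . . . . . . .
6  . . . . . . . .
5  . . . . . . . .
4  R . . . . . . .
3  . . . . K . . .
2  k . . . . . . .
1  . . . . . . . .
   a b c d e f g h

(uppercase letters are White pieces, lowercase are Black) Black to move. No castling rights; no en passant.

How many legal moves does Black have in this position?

3

Black to move; king on a2.
In check: yes, from the white rook on a4.
Legal moves: Kb3, Kb2, Kb1.
Count: 3.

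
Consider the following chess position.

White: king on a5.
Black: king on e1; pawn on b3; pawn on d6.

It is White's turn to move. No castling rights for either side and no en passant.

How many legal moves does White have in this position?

White to move; king on a5.
In check: no.
Legal moves: Kb6, Ka6, Kb5, Kb4, Ka4.
Count: 5.

5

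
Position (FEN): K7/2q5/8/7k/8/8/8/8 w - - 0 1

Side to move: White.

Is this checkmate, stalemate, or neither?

White to move; white king on a8.
In check: no.
King squares — a7: attacked by Qc7; b7: attacked by Qc7; b8: attacked by Qc7.
Legal moves for White: none.
Not in check and no legal moves → stalemate.

stalemate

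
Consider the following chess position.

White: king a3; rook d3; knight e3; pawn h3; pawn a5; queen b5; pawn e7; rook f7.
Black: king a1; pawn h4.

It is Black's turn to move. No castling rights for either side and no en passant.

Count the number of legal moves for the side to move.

0

Black to move; king on a1.
In check: no.
Legal moves: none.
Count: 0.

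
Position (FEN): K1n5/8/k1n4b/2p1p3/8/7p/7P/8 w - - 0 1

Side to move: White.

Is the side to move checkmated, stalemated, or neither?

White to move; white king on a8.
In check: no.
King squares — a7: attacked by Ka6; b7: attacked by Ka6; b8: attacked by Nc6.
Legal moves for White: none.
Not in check and no legal moves → stalemate.

stalemate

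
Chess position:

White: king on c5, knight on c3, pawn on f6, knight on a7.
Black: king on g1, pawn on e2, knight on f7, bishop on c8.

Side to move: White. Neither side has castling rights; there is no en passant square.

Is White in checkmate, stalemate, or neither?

neither

White to move; white king on c5.
In check: no.
Legal moves for White: Nxc8, Nc6, Nab5, Kc6, Kb6, Kd5, Kb5, Kd4, Kc4, Kb4, Nd5, Ncb5, Ne4, Na4, Nxe2+, Na2, Nd1, Nb1.
White has 18 legal moves and is not in check → neither.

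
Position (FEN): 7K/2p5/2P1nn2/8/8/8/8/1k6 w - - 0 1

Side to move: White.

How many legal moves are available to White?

White to move; king on h8.
In check: no.
Legal moves: none.
Count: 0.

0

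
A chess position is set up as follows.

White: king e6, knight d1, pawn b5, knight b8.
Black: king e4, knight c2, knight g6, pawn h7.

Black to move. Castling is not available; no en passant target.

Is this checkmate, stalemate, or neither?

neither

Black to move; black king on e4.
In check: no.
Legal moves for Black: Nh8, Nf8+, Ne7, Ne5, Nh4, Nf4+, Kf4, Kd4, Kf3, Kd3, Nd4+, Nb4, Ne3, Na3, Ne1, Na1, h6, h5.
Black has 18 legal moves and is not in check → neither.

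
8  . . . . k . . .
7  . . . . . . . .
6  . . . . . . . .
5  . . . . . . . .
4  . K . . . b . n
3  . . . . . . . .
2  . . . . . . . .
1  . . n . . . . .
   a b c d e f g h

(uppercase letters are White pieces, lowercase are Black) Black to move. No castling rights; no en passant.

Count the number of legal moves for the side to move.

Black to move; king on e8.
In check: no.
Legal moves: Kf8, Kd8, Kf7, Ke7, Kd7, Ng6, Nf5, Nf3, Ng2, Bb8, Bc7, Bh6, Bd6+, Bg5, Be5, Bg3, Be3, Bh2, Bd2+, Nd3+, Nb3, Ne2, Na2+.
Count: 23.

23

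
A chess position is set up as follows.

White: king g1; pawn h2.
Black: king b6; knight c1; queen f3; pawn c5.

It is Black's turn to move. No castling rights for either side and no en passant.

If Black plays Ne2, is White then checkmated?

yes

After Ne2: white king on g1; in check: yes, from the black knight on e2.
King squares — f1: attacked by Qf3; h1: attacked by Qf3; f2: attacked by Qf3; g2: attacked by Qf3; h2: own pawn.
White has no legal moves → checkmate.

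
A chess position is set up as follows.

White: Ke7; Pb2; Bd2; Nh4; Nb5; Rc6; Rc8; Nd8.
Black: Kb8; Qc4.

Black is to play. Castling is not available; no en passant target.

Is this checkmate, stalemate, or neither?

checkmate

Black to move; black king on b8.
In check: yes, from the white rook on c8.
King squares — a7: attacked by Nb5; b7: attacked by Nd8; c7: attacked by Nb5; a8: attacked by Rc8; c8: attacked by Rc6.
Legal moves for Black: none.
In check with no legal moves → checkmate.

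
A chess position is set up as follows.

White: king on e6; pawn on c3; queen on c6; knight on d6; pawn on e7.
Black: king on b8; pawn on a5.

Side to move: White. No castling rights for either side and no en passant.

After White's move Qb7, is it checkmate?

After Qb7: black king on b8; in check: yes, from the white queen on b7.
King squares — a7: attacked by Qb7; b7: attacked by Nd6; c7: attacked by Qb7; a8: attacked by Qb7; c8: attacked by Nd6.
Black has no legal moves → checkmate.

yes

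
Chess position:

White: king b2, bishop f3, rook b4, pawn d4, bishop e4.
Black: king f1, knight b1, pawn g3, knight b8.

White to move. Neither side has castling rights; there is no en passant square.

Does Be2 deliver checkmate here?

After Be2: black king on f1; in check: yes, from the white bishop on e2.
Black has 4 legal replies: Kf2, Kxe2, Kg1, Ke1.
In check but a legal move exists → not checkmate.

no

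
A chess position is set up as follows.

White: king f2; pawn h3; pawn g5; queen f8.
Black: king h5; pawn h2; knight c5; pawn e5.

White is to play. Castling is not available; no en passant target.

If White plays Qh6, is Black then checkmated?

After Qh6: black king on h5; in check: yes, from the white queen on h6.
King squares — g4: attacked by Ph3; h4: attacked by Qh6; g5: attacked by Qh6; g6: attacked by Qh6; h6: attacked by Pg5.
Black has no legal moves → checkmate.

yes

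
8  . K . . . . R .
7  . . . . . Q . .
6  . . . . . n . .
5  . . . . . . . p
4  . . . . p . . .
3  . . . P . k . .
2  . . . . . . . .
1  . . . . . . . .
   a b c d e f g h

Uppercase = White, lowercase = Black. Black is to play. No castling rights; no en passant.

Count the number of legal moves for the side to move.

Black to move; king on f3.
In check: no.
Legal moves: Kf4, Ke3, Kf2, Ke2, exd3, h4, e3.
Count: 7.

7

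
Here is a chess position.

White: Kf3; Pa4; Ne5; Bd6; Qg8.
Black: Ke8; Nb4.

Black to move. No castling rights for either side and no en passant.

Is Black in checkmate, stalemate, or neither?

checkmate

Black to move; black king on e8.
In check: yes, from the white queen on g8.
King squares — d7: attacked by Ne5; e7: attacked by Bd6; f7: attacked by Ne5; d8: attacked by Qg8; f8: attacked by Bd6.
Legal moves for Black: none.
In check with no legal moves → checkmate.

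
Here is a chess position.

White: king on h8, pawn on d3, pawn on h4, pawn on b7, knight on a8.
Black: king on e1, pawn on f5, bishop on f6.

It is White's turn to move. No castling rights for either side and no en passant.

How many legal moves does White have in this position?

White to move; king on h8.
In check: yes, from the black bishop on f6.
Legal moves: Kg8, Kh7.
Count: 2.

2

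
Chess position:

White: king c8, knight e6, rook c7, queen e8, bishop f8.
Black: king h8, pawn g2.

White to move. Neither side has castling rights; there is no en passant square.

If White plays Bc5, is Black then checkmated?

After Bc5: black king on h8; in check: yes, from the white queen on e8.
King squares — g7: attacked by Ne6; h7: attacked by Rc7; g8: attacked by Qe8.
Black has no legal moves → checkmate.

yes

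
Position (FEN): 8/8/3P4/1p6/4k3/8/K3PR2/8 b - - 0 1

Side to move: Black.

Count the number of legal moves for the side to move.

Black to move; king on e4.
In check: no.
Legal moves: Ke5, Kd5, Kd4, Ke3, b4.
Count: 5.

5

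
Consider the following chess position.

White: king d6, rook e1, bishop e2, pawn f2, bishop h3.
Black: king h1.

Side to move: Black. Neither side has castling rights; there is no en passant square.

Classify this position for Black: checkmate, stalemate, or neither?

neither

Black to move; black king on h1.
In check: yes, from the white rook on e1.
King squares — g1: attacked by Re1; g2: attacked by Bh3; h2: available.
Legal moves for Black: Kh2.
Black is in check but has 1 legal move → neither.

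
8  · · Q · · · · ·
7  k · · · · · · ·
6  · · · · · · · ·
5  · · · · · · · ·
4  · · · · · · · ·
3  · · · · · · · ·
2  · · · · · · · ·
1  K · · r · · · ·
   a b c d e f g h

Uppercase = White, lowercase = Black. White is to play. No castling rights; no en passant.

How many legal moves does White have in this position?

3

White to move; king on a1.
In check: yes, from the black rook on d1.
Legal moves: Kb2, Ka2, Qc1.
Count: 3.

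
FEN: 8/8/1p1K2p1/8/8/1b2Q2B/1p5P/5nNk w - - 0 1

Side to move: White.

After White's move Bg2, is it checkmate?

no

After Bg2: black king on h1; in check: yes, from the white bishop on g2.
Black has 2 legal replies: Kxh2, Kxg2.
In check but a legal move exists → not checkmate.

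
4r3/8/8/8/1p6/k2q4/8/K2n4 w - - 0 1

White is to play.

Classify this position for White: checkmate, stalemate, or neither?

stalemate

White to move; white king on a1.
In check: no.
King squares — b1: attacked by Qd3; a2: attacked by Ka3; b2: attacked by Nd1.
Legal moves for White: none.
Not in check and no legal moves → stalemate.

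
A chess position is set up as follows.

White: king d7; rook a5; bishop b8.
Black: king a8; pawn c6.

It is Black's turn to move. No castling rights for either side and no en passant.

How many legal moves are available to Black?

2

Black to move; king on a8.
In check: yes, from the white rook on a5.
Legal moves: Kxb8, Kb7.
Count: 2.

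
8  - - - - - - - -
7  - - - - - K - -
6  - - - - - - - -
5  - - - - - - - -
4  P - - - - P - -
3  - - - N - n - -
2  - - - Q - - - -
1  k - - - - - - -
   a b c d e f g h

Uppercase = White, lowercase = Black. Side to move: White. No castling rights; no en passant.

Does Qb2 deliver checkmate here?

After Qb2: black king on a1; in check: yes, from the white queen on b2.
King squares — b1: attacked by Qb2; a2: attacked by Qb2; b2: attacked by Nd3.
Black has no legal moves → checkmate.

yes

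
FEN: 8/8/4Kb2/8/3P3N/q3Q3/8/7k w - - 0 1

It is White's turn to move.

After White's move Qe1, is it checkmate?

no

After Qe1: black king on h1; in check: yes, from the white queen on e1.
Black has 1 legal reply: Kh2.
In check but a legal move exists → not checkmate.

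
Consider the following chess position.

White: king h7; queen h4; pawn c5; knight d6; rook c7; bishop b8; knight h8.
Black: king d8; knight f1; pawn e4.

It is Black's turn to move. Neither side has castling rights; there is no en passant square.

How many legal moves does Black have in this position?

Black to move; king on d8.
In check: yes, from the white queen on h4.
Legal moves: none.
Count: 0.

0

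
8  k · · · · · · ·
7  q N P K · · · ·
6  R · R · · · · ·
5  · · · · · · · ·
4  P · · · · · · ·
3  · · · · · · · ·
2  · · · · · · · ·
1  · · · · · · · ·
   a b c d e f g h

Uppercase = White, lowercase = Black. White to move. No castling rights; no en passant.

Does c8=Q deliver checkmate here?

After c8=Q: black king on a8; in check: yes, from the white queen on c8.
King squares — a7: own queen; b7: attacked by Qc8; b8: attacked by Qc8.
Black has no legal moves → checkmate.

yes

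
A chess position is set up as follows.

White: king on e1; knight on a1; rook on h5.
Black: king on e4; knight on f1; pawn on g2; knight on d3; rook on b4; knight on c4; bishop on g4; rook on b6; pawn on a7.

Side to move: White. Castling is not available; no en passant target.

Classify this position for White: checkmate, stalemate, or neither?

checkmate

White to move; white king on e1.
In check: yes, from the black knight on d3.
King squares — d1: attacked by Bg4; f1: attacked by Pg2; d2: attacked by Nf1; e2: attacked by Bg4; f2: attacked by Nd3.
Legal moves for White: none.
In check with no legal moves → checkmate.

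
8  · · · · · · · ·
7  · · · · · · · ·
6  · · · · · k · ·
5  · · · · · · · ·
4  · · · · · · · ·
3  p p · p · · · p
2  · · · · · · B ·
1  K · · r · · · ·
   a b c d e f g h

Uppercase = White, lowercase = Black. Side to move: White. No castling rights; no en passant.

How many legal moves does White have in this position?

0

White to move; king on a1.
In check: yes, from the black rook on d1.
Legal moves: none.
Count: 0.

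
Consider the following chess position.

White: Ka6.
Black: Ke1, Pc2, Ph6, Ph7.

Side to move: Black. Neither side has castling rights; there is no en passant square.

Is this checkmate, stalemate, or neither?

Black to move; black king on e1.
In check: no.
Legal moves for Black: Kf2, Ke2, Kd2, Kf1, Kd1, h5, c1=Q, c1=R, c1=B, c1=N.
Black has 10 legal moves and is not in check → neither.

neither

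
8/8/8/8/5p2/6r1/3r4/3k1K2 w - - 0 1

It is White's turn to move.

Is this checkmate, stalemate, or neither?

stalemate

White to move; white king on f1.
In check: no.
King squares — e1: attacked by Kd1; g1: attacked by Rg3; e2: attacked by Kd1; f2: attacked by Rd2; g2: attacked by Rd2.
Legal moves for White: none.
Not in check and no legal moves → stalemate.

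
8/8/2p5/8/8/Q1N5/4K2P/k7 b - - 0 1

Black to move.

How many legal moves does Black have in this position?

Black to move; king on a1.
In check: yes, from the white queen on a3.
Legal moves: none.
Count: 0.

0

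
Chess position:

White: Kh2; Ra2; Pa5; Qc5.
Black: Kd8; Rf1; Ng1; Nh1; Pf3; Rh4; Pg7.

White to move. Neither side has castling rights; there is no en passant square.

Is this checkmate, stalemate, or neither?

White to move; white king on h2.
In check: yes, from the black rook on h4.
King squares — g1: attacked by Rf1; h1: attacked by Rh4; g2: attacked by Pf3; g3: attacked by Nh1; h3: attacked by Ng1.
Legal moves for White: none.
In check with no legal moves → checkmate.

checkmate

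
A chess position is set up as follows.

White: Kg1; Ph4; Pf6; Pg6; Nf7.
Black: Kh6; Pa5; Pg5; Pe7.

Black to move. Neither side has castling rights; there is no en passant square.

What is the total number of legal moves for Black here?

Black to move; king on h6.
In check: yes, from the white knight on f7.
Legal moves: Kxg6, Kh5.
Count: 2.

2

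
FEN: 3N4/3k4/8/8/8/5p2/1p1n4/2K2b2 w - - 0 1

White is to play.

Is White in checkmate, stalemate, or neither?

neither

White to move; white king on c1.
In check: yes, from the black pawn on b2.
Legal moves for White: Kxd2, Kc2, Kxb2, Kd1.
White is in check but has 4 legal moves → neither.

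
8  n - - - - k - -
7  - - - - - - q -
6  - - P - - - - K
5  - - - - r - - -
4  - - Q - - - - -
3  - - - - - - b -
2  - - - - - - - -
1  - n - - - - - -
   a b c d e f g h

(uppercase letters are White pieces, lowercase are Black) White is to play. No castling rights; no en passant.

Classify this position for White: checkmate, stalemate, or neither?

White to move; white king on h6.
In check: yes, from the black queen on g7.
King squares — g5: attacked by Re5; h5: attacked by Re5; g6: attacked by Qg7; g7: attacked by Kf8; h7: attacked by Qg7.
Legal moves for White: none.
In check with no legal moves → checkmate.

checkmate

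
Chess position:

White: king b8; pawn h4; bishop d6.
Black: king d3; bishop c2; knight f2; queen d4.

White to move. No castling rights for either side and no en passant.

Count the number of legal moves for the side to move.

White to move; king on b8.
In check: no.
Legal moves: Kc8, Ka8, Kc7, Kb7, Bf8, Be7, Bc7, Be5, Bc5, Bf4, Bb4, Bg3, Ba3, Bh2, h5.
Count: 15.

15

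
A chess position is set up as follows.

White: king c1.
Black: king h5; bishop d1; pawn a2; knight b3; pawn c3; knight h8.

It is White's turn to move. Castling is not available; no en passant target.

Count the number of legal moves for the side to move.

White to move; king on c1.
In check: yes, from the black knight on b3.
Legal moves: Kxd1.
Count: 1.

1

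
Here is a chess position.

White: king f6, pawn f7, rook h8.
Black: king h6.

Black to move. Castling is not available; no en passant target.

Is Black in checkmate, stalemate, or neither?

checkmate

Black to move; black king on h6.
In check: yes, from the white rook on h8.
King squares — g5: attacked by Kf6; h5: attacked by Rh8; g6: attacked by Kf6; g7: attacked by Kf6; h7: attacked by Rh8.
Legal moves for Black: none.
In check with no legal moves → checkmate.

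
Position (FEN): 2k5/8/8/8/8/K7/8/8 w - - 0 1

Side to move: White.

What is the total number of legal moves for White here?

5

White to move; king on a3.
In check: no.
Legal moves: Kb4, Ka4, Kb3, Kb2, Ka2.
Count: 5.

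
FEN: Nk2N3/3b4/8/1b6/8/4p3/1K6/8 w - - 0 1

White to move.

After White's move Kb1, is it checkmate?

After Kb1: black king on b8; in check: no.
Black is not in check, so this cannot be checkmate.

no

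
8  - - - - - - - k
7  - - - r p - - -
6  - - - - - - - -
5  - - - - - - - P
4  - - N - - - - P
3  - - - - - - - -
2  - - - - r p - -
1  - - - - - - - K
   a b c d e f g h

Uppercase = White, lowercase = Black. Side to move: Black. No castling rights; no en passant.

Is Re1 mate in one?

no

After Re1: white king on h1; in check: yes, from the black rook on e1.
White has 2 legal replies: Kh2, Kg2.
In check but a legal move exists → not checkmate.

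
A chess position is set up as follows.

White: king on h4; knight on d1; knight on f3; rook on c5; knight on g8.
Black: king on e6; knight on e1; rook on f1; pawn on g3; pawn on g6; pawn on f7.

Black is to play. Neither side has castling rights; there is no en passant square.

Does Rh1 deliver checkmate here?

no

After Rh1: white king on h4; in check: yes, from the black rook on h1.
White has 4 legal replies: Kg5, Kg4, Kxg3, Nh2.
In check but a legal move exists → not checkmate.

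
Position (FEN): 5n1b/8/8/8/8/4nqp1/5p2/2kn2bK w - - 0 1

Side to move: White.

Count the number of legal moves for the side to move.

0

White to move; king on h1.
In check: yes, from the black queen on f3.
Legal moves: none.
Count: 0.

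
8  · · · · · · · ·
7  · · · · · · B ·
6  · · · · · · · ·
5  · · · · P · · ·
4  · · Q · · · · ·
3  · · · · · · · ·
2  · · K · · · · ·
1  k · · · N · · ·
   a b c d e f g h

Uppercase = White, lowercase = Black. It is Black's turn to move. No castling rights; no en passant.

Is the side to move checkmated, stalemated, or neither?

stalemate

Black to move; black king on a1.
In check: no.
King squares — b1: attacked by Kc2; a2: attacked by Qc4; b2: attacked by Kc2.
Legal moves for Black: none.
Not in check and no legal moves → stalemate.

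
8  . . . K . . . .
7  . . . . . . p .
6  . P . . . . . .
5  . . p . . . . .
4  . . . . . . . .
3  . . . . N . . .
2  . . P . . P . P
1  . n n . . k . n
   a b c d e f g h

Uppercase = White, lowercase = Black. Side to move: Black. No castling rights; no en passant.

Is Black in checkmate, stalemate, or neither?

neither

Black to move; black king on f1.
In check: yes, from the white knight on e3.
Legal moves for Black: Kxf2, Ke2, Kg1, Ke1.
Black is in check but has 4 legal moves → neither.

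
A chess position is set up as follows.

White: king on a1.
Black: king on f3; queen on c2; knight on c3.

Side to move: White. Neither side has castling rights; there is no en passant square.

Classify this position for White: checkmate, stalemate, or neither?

stalemate

White to move; white king on a1.
In check: no.
King squares — b1: attacked by Qc2; a2: attacked by Qc2; b2: attacked by Qc2.
Legal moves for White: none.
Not in check and no legal moves → stalemate.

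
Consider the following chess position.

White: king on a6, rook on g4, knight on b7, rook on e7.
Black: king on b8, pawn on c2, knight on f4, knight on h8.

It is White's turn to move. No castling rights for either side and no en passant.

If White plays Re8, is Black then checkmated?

no

After Re8: black king on b8; in check: yes, from the white rook on e8.
Black has 1 legal reply: Kc7.
In check but a legal move exists → not checkmate.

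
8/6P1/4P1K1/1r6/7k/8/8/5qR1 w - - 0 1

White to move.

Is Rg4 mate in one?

no

After Rg4: black king on h4; in check: yes, from the white rook on g4.
Black has 2 legal replies: Kxg4, Kh3.
In check but a legal move exists → not checkmate.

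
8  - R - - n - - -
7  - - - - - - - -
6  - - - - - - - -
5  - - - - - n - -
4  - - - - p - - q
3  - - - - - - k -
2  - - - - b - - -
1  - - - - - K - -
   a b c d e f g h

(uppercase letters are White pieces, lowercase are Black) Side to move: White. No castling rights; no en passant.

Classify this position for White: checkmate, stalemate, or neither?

White to move; white king on f1.
In check: yes, from the black bishop on e2.
Legal moves for White: Kxe2, Kg1, Ke1.
White is in check but has 3 legal moves → neither.

neither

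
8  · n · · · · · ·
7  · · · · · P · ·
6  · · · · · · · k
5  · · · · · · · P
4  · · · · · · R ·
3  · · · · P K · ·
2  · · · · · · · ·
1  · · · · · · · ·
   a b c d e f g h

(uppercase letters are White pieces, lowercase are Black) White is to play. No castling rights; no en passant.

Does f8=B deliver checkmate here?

After f8=B: black king on h6; in check: yes, from the white bishop on f8.
Black has 2 legal replies: Kh7, Kxh5.
In check but a legal move exists → not checkmate.

no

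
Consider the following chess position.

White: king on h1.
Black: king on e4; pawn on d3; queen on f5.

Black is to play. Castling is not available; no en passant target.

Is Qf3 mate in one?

no

After Qf3: white king on h1; in check: yes, from the black queen on f3.
White has 2 legal replies: Kh2, Kg1.
In check but a legal move exists → not checkmate.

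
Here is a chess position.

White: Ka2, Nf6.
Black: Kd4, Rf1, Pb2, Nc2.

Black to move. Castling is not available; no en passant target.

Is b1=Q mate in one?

yes

After b1=Q: white king on a2; in check: yes, from the black queen on b1.
King squares — a1: attacked by Qb1; b1: attacked by Rf1; b2: attacked by Qb1; a3: attacked by Nc2; b3: attacked by Qb1.
White has no legal moves → checkmate.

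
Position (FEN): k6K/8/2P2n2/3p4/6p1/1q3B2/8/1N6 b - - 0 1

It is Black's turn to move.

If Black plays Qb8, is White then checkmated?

no

After Qb8: white king on h8; in check: yes, from the black queen on b8.
White has 1 legal reply: Kg7.
In check but a legal move exists → not checkmate.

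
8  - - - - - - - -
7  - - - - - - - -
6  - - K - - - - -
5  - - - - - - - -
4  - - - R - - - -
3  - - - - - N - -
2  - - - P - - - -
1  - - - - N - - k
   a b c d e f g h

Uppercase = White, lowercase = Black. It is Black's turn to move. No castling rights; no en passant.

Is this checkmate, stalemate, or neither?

stalemate

Black to move; black king on h1.
In check: no.
King squares — g1: attacked by Nf3; g2: attacked by Ne1; h2: attacked by Nf3.
Legal moves for Black: none.
Not in check and no legal moves → stalemate.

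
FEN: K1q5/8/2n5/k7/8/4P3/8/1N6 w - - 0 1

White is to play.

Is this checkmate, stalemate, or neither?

White to move; white king on a8.
In check: yes, from the black queen on c8.
King squares — a7: attacked by Nc6; b7: attacked by Qc8; b8: attacked by Nc6.
Legal moves for White: none.
In check with no legal moves → checkmate.

checkmate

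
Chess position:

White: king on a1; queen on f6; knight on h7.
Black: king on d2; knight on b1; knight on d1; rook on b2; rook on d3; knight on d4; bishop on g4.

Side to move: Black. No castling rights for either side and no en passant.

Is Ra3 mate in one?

After Ra3: white king on a1; in check: yes, from the black rook on a3.
King squares — b1: attacked by Rb2; a2: attacked by Rb2; b2: attacked by Nd1.
White has no legal moves → checkmate.

yes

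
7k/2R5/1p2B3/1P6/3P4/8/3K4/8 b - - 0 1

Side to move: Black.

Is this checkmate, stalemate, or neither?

stalemate

Black to move; black king on h8.
In check: no.
King squares — g7: attacked by Rc7; h7: attacked by Rc7; g8: attacked by Be6.
Legal moves for Black: none.
Not in check and no legal moves → stalemate.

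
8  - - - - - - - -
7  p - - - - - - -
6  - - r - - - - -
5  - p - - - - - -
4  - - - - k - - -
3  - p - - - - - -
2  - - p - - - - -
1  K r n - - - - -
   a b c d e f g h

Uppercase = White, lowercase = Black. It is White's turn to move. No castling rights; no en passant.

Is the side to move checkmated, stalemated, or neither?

checkmate

White to move; white king on a1.
In check: yes, from the black rook on b1.
King squares — b1: attacked by Pc2; a2: attacked by Nc1; b2: attacked by Rb1.
Legal moves for White: none.
In check with no legal moves → checkmate.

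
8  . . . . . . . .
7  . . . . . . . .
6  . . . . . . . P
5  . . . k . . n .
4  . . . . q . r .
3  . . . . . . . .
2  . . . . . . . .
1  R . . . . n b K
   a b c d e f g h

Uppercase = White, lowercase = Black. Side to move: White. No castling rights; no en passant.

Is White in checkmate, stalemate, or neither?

White to move; white king on h1.
In check: yes, from the black queen on e4.
King squares — g1: attacked by Rg4; g2: attacked by Qe4; h2: attacked by Nf1.
Legal moves for White: none.
In check with no legal moves → checkmate.

checkmate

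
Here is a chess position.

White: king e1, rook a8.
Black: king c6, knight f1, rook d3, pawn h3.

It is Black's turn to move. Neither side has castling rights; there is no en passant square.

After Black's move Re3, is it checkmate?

no

After Re3: white king on e1; in check: yes, from the black rook on e3.
White has 3 legal replies: Kf2, Kxf1, Kd1.
In check but a legal move exists → not checkmate.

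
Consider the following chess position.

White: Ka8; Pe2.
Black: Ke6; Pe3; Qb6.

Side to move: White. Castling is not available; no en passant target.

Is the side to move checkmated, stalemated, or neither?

stalemate

White to move; white king on a8.
In check: no.
King squares — a7: attacked by Qb6; b7: attacked by Qb6; b8: attacked by Qb6.
Legal moves for White: none.
Not in check and no legal moves → stalemate.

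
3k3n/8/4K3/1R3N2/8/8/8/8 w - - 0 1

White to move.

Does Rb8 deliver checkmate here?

no

After Rb8: black king on d8; in check: yes, from the white rook on b8.
Black has 1 legal reply: Kc7.
In check but a legal move exists → not checkmate.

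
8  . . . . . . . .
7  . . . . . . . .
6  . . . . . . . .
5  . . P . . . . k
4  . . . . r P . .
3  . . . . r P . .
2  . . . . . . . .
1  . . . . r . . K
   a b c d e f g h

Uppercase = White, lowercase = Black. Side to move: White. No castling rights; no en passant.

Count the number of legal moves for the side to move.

White to move; king on h1.
In check: yes, from the black rook on e1.
Legal moves: Kh2, Kg2.
Count: 2.

2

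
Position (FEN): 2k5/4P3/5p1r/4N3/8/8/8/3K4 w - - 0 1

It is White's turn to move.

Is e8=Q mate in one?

no

After e8=Q: black king on c8; in check: yes, from the white queen on e8.
Black has 2 legal replies: Kc7, Kb7.
In check but a legal move exists → not checkmate.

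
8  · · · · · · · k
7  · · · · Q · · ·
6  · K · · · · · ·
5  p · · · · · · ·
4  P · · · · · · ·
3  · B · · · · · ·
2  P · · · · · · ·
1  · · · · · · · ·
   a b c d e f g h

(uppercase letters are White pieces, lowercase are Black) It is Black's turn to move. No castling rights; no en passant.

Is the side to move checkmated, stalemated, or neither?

stalemate

Black to move; black king on h8.
In check: no.
King squares — g7: attacked by Qe7; h7: attacked by Qe7; g8: attacked by Bb3.
Legal moves for Black: none.
Not in check and no legal moves → stalemate.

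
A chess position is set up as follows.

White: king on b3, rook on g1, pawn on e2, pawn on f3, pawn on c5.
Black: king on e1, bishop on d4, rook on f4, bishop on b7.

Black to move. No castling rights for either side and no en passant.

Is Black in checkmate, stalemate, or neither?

Black to move; black king on e1.
In check: yes, from the white rook on g1.
Legal moves for Black: Kf2, Kxe2, Kd2, Bxg1.
Black is in check but has 4 legal moves → neither.

neither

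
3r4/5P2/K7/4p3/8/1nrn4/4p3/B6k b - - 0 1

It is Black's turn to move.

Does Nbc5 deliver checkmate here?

After Nbc5: white king on a6; in check: yes, from the black knight on c5.
White has 4 legal replies: Ka7, Kb6, Kb5, Ka5.
In check but a legal move exists → not checkmate.

no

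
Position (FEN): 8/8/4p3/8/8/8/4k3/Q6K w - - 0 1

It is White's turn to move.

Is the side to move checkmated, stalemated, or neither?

neither

White to move; white king on h1.
In check: no.
Legal moves for White include: Kh2, Kg2, Kg1, Qh8, Qa8, Qg7, Qa7, Qf6, Qa6+, Qe5+, Qa5, Qd4, Qa4, Qc3, Qa3, Qb2+, Qa2+, Qg1, ... (list truncated; more exist).
White has legal moves and is not in check → neither.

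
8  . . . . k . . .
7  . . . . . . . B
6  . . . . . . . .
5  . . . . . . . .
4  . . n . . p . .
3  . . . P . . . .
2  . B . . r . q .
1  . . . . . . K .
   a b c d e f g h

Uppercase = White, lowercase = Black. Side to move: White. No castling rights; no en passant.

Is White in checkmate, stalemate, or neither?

checkmate

White to move; white king on g1.
In check: yes, from the black queen on g2.
King squares — f1: attacked by Qg2; h1: attacked by Qg2; f2: attacked by Re2; g2: attacked by Re2; h2: attacked by Qg2.
Legal moves for White: none.
In check with no legal moves → checkmate.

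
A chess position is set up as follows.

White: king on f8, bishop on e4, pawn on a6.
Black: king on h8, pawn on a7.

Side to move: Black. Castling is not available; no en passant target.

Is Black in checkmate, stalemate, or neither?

stalemate

Black to move; black king on h8.
In check: no.
King squares — g7: attacked by Kf8; h7: attacked by Be4; g8: attacked by Kf8.
Legal moves for Black: none.
Not in check and no legal moves → stalemate.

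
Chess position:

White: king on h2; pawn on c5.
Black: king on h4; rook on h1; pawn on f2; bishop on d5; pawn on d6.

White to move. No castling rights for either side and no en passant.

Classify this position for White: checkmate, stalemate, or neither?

checkmate

White to move; white king on h2.
In check: yes, from the black rook on h1.
King squares — g1: attacked by Rh1; h1: attacked by Bd5; g2: attacked by Bd5; g3: attacked by Kh4; h3: attacked by Rh1.
Legal moves for White: none.
In check with no legal moves → checkmate.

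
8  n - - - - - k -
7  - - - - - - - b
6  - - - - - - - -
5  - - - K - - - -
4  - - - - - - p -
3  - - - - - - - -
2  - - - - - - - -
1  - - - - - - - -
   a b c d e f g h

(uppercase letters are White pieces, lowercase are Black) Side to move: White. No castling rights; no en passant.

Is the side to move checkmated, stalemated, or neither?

White to move; white king on d5.
In check: no.
Legal moves for White: Ke6, Kd6, Kc6, Ke5, Kc5, Kd4, Kc4.
White has 7 legal moves and is not in check → neither.

neither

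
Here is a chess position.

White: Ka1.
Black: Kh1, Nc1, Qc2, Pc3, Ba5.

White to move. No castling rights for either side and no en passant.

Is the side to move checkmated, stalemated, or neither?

stalemate

White to move; white king on a1.
In check: no.
King squares — b1: attacked by Qc2; a2: attacked by Nc1; b2: attacked by Qc2.
Legal moves for White: none.
Not in check and no legal moves → stalemate.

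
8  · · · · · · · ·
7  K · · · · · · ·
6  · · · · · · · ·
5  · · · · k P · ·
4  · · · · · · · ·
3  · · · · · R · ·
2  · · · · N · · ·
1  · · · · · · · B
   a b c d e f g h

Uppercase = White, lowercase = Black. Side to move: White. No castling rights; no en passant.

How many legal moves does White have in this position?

White to move; king on a7.
In check: no.
Legal moves: Kb8, Ka8, Kb7, Kb6, Ka6, Rf4, Rh3, Rg3, Re3+, Rd3, Rc3, Rb3, Ra3, Rf2, Rf1, Nf4, Nd4, Ng3, Nc3, Ng1, Nc1, Bg2, f6.
Count: 23.

23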